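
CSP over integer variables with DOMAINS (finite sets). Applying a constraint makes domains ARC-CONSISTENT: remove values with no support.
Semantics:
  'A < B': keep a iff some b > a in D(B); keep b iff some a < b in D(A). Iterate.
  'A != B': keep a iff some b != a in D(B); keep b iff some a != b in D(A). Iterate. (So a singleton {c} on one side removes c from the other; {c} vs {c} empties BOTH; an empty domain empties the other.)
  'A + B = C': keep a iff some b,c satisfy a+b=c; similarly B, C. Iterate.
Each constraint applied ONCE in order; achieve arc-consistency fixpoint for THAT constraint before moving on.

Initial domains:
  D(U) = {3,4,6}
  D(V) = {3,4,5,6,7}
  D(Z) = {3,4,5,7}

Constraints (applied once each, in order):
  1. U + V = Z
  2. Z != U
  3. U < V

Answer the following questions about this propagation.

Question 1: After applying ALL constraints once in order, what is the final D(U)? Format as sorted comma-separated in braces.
Answer: {3}

Derivation:
Constraint 1 (U + V = Z) on D(U)={3,4,6} D(V)={3,4,5,6,7} D(Z)={3,4,5,7}: U {3,4,6}->{3,4}; V {3,4,5,6,7}->{3,4}; Z {3,4,5,7}->{7}
Constraint 2 (Z != U) on D(Z)={7} D(U)={3,4}: no change
Constraint 3 (U < V) on D(U)={3,4} D(V)={3,4}: U {3,4}->{3}; V {3,4}->{4}
So after all 3 constraints: D(U) = {3}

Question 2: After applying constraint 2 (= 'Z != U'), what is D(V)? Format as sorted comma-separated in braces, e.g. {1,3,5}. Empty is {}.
Answer: {3,4}

Derivation:
Constraint 1 (U + V = Z) on D(U)={3,4,6} D(V)={3,4,5,6,7} D(Z)={3,4,5,7}: U {3,4,6}->{3,4}; V {3,4,5,6,7}->{3,4}; Z {3,4,5,7}->{7}
Constraint 2 (Z != U) on D(Z)={7} D(U)={3,4}: no change
So after constraint 2: D(V) = {3,4}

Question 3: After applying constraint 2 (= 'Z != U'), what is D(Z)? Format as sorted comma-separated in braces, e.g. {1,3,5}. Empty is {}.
Answer: {7}

Derivation:
Constraint 1 (U + V = Z) on D(U)={3,4,6} D(V)={3,4,5,6,7} D(Z)={3,4,5,7}: U {3,4,6}->{3,4}; V {3,4,5,6,7}->{3,4}; Z {3,4,5,7}->{7}
Constraint 2 (Z != U) on D(Z)={7} D(U)={3,4}: no change
So after constraint 2: D(Z) = {7}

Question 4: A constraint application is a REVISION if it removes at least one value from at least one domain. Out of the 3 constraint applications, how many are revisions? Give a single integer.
Answer: 2

Derivation:
Constraint 1 (U + V = Z) on D(U)={3,4,6} D(V)={3,4,5,6,7} D(Z)={3,4,5,7}: U {3,4,6}->{3,4}; V {3,4,5,6,7}->{3,4}; Z {3,4,5,7}->{7} => REVISION
Constraint 2 (Z != U) on D(Z)={7} D(U)={3,4}: no change => not a revision
Constraint 3 (U < V) on D(U)={3,4} D(V)={3,4}: U {3,4}->{3}; V {3,4}->{4} => REVISION
Total revisions = 2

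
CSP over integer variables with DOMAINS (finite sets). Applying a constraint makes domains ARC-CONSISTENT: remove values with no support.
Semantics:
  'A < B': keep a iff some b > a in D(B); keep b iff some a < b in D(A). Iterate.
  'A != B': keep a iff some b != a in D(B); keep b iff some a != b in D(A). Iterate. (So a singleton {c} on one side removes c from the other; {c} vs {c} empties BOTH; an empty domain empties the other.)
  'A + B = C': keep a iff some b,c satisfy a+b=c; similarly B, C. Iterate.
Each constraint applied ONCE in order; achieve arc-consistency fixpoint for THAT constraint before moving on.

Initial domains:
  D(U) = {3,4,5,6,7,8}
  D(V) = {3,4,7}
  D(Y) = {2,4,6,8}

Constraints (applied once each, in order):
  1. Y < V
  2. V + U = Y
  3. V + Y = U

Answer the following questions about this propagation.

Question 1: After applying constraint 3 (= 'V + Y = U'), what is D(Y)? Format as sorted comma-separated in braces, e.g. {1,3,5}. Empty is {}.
Answer: {}

Derivation:
Constraint 1 (Y < V) on D(Y)={2,4,6,8} D(V)={3,4,7}: Y {2,4,6,8}->{2,4,6}
Constraint 2 (V + U = Y) on D(V)={3,4,7} D(U)={3,4,5,6,7,8} D(Y)={2,4,6}: V {3,4,7}->{3}; U {3,4,5,6,7,8}->{3}; Y {2,4,6}->{6}
Constraint 3 (V + Y = U) on D(V)={3} D(Y)={6} D(U)={3}: V {3}->{}; Y {6}->{}; U {3}->{}
So after constraint 3: D(Y) = {}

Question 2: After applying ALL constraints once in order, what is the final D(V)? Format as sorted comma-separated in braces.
Constraint 1 (Y < V) on D(Y)={2,4,6,8} D(V)={3,4,7}: Y {2,4,6,8}->{2,4,6}
Constraint 2 (V + U = Y) on D(V)={3,4,7} D(U)={3,4,5,6,7,8} D(Y)={2,4,6}: V {3,4,7}->{3}; U {3,4,5,6,7,8}->{3}; Y {2,4,6}->{6}
Constraint 3 (V + Y = U) on D(V)={3} D(Y)={6} D(U)={3}: V {3}->{}; Y {6}->{}; U {3}->{}
So after all 3 constraints: D(V) = {}

Answer: {}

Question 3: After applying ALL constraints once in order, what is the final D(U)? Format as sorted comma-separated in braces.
Answer: {}

Derivation:
Constraint 1 (Y < V) on D(Y)={2,4,6,8} D(V)={3,4,7}: Y {2,4,6,8}->{2,4,6}
Constraint 2 (V + U = Y) on D(V)={3,4,7} D(U)={3,4,5,6,7,8} D(Y)={2,4,6}: V {3,4,7}->{3}; U {3,4,5,6,7,8}->{3}; Y {2,4,6}->{6}
Constraint 3 (V + Y = U) on D(V)={3} D(Y)={6} D(U)={3}: V {3}->{}; Y {6}->{}; U {3}->{}
So after all 3 constraints: D(U) = {}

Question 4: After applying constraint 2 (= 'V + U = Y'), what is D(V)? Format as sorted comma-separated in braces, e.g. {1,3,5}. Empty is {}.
Constraint 1 (Y < V) on D(Y)={2,4,6,8} D(V)={3,4,7}: Y {2,4,6,8}->{2,4,6}
Constraint 2 (V + U = Y) on D(V)={3,4,7} D(U)={3,4,5,6,7,8} D(Y)={2,4,6}: V {3,4,7}->{3}; U {3,4,5,6,7,8}->{3}; Y {2,4,6}->{6}
So after constraint 2: D(V) = {3}

Answer: {3}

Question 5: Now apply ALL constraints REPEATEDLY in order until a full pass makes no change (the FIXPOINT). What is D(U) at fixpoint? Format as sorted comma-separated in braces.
pass 0 (initial): D(U)={3,4,5,6,7,8}
pass 1: U {3,4,5,6,7,8}->{}; V {3,4,7}->{}; Y {2,4,6,8}->{}
pass 2: no change
Fixpoint after 2 passes: D(U) = {}

Answer: {}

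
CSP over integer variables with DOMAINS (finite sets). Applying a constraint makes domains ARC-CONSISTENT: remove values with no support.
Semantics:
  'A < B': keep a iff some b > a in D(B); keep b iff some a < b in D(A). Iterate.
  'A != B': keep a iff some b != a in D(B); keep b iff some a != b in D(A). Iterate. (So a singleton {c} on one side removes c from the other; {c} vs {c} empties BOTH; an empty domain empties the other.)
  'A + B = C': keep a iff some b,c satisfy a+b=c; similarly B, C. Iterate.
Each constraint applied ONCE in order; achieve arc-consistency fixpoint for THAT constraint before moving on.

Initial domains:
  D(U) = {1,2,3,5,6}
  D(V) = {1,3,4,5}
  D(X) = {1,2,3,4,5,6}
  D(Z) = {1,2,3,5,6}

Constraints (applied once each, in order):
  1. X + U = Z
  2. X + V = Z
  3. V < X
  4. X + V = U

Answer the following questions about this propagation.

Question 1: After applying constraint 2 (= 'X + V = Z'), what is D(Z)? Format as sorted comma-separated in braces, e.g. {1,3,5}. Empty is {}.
Answer: {2,3,5,6}

Derivation:
Constraint 1 (X + U = Z) on D(X)={1,2,3,4,5,6} D(U)={1,2,3,5,6} D(Z)={1,2,3,5,6}: X {1,2,3,4,5,6}->{1,2,3,4,5}; U {1,2,3,5,6}->{1,2,3,5}; Z {1,2,3,5,6}->{2,3,5,6}
Constraint 2 (X + V = Z) on D(X)={1,2,3,4,5} D(V)={1,3,4,5} D(Z)={2,3,5,6}: no change
So after constraint 2: D(Z) = {2,3,5,6}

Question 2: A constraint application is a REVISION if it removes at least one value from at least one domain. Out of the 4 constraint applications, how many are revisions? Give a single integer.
Constraint 1 (X + U = Z) on D(X)={1,2,3,4,5,6} D(U)={1,2,3,5,6} D(Z)={1,2,3,5,6}: X {1,2,3,4,5,6}->{1,2,3,4,5}; U {1,2,3,5,6}->{1,2,3,5}; Z {1,2,3,5,6}->{2,3,5,6} => REVISION
Constraint 2 (X + V = Z) on D(X)={1,2,3,4,5} D(V)={1,3,4,5} D(Z)={2,3,5,6}: no change => not a revision
Constraint 3 (V < X) on D(V)={1,3,4,5} D(X)={1,2,3,4,5}: V {1,3,4,5}->{1,3,4}; X {1,2,3,4,5}->{2,3,4,5} => REVISION
Constraint 4 (X + V = U) on D(X)={2,3,4,5} D(V)={1,3,4} D(U)={1,2,3,5}: X {2,3,4,5}->{2,4}; V {1,3,4}->{1,3}; U {1,2,3,5}->{3,5} => REVISION
Total revisions = 3

Answer: 3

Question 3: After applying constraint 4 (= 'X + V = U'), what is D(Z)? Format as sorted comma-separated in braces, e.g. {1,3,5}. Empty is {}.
Constraint 1 (X + U = Z) on D(X)={1,2,3,4,5,6} D(U)={1,2,3,5,6} D(Z)={1,2,3,5,6}: X {1,2,3,4,5,6}->{1,2,3,4,5}; U {1,2,3,5,6}->{1,2,3,5}; Z {1,2,3,5,6}->{2,3,5,6}
Constraint 2 (X + V = Z) on D(X)={1,2,3,4,5} D(V)={1,3,4,5} D(Z)={2,3,5,6}: no change
Constraint 3 (V < X) on D(V)={1,3,4,5} D(X)={1,2,3,4,5}: V {1,3,4,5}->{1,3,4}; X {1,2,3,4,5}->{2,3,4,5}
Constraint 4 (X + V = U) on D(X)={2,3,4,5} D(V)={1,3,4} D(U)={1,2,3,5}: X {2,3,4,5}->{2,4}; V {1,3,4}->{1,3}; U {1,2,3,5}->{3,5}
So after constraint 4: D(Z) = {2,3,5,6}

Answer: {2,3,5,6}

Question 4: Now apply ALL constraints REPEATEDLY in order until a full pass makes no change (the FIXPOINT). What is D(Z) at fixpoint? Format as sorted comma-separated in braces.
Answer: {}

Derivation:
pass 0 (initial): D(Z)={1,2,3,5,6}
pass 1: U {1,2,3,5,6}->{3,5}; V {1,3,4,5}->{1,3}; X {1,2,3,4,5,6}->{2,4}; Z {1,2,3,5,6}->{2,3,5,6}
pass 2: U {3,5}->{}; V {1,3}->{}; X {2,4}->{}; Z {2,3,5,6}->{5}
pass 3: Z {5}->{}
pass 4: no change
Fixpoint after 4 passes: D(Z) = {}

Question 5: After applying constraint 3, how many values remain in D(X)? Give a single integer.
Answer: 4

Derivation:
Constraint 1 (X + U = Z) on D(X)={1,2,3,4,5,6} D(U)={1,2,3,5,6} D(Z)={1,2,3,5,6}: X {1,2,3,4,5,6}->{1,2,3,4,5}; U {1,2,3,5,6}->{1,2,3,5}; Z {1,2,3,5,6}->{2,3,5,6}
Constraint 2 (X + V = Z) on D(X)={1,2,3,4,5} D(V)={1,3,4,5} D(Z)={2,3,5,6}: no change
Constraint 3 (V < X) on D(V)={1,3,4,5} D(X)={1,2,3,4,5}: V {1,3,4,5}->{1,3,4}; X {1,2,3,4,5}->{2,3,4,5}
So after constraint 3: D(X)={2,3,4,5}, size = 4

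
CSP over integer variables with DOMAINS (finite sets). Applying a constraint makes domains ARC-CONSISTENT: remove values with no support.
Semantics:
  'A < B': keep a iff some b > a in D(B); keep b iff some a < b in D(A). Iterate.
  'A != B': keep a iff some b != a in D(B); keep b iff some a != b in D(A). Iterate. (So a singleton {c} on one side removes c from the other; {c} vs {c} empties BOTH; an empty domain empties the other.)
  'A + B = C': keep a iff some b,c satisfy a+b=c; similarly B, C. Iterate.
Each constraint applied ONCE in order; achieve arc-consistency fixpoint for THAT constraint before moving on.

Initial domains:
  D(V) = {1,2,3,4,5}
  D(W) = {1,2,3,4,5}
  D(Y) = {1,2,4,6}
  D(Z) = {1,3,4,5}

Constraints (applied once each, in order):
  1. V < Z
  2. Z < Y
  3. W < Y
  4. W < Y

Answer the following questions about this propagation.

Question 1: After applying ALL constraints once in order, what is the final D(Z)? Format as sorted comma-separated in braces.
Constraint 1 (V < Z) on D(V)={1,2,3,4,5} D(Z)={1,3,4,5}: V {1,2,3,4,5}->{1,2,3,4}; Z {1,3,4,5}->{3,4,5}
Constraint 2 (Z < Y) on D(Z)={3,4,5} D(Y)={1,2,4,6}: Y {1,2,4,6}->{4,6}
Constraint 3 (W < Y) on D(W)={1,2,3,4,5} D(Y)={4,6}: no change
Constraint 4 (W < Y) on D(W)={1,2,3,4,5} D(Y)={4,6}: no change
So after all 4 constraints: D(Z) = {3,4,5}

Answer: {3,4,5}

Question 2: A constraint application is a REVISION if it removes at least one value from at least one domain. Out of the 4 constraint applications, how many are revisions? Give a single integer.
Answer: 2

Derivation:
Constraint 1 (V < Z) on D(V)={1,2,3,4,5} D(Z)={1,3,4,5}: V {1,2,3,4,5}->{1,2,3,4}; Z {1,3,4,5}->{3,4,5} => REVISION
Constraint 2 (Z < Y) on D(Z)={3,4,5} D(Y)={1,2,4,6}: Y {1,2,4,6}->{4,6} => REVISION
Constraint 3 (W < Y) on D(W)={1,2,3,4,5} D(Y)={4,6}: no change => not a revision
Constraint 4 (W < Y) on D(W)={1,2,3,4,5} D(Y)={4,6}: no change => not a revision
Total revisions = 2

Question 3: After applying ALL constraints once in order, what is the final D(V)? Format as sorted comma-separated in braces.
Answer: {1,2,3,4}

Derivation:
Constraint 1 (V < Z) on D(V)={1,2,3,4,5} D(Z)={1,3,4,5}: V {1,2,3,4,5}->{1,2,3,4}; Z {1,3,4,5}->{3,4,5}
Constraint 2 (Z < Y) on D(Z)={3,4,5} D(Y)={1,2,4,6}: Y {1,2,4,6}->{4,6}
Constraint 3 (W < Y) on D(W)={1,2,3,4,5} D(Y)={4,6}: no change
Constraint 4 (W < Y) on D(W)={1,2,3,4,5} D(Y)={4,6}: no change
So after all 4 constraints: D(V) = {1,2,3,4}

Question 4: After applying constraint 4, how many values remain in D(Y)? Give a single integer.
Constraint 1 (V < Z) on D(V)={1,2,3,4,5} D(Z)={1,3,4,5}: V {1,2,3,4,5}->{1,2,3,4}; Z {1,3,4,5}->{3,4,5}
Constraint 2 (Z < Y) on D(Z)={3,4,5} D(Y)={1,2,4,6}: Y {1,2,4,6}->{4,6}
Constraint 3 (W < Y) on D(W)={1,2,3,4,5} D(Y)={4,6}: no change
Constraint 4 (W < Y) on D(W)={1,2,3,4,5} D(Y)={4,6}: no change
So after constraint 4: D(Y)={4,6}, size = 2

Answer: 2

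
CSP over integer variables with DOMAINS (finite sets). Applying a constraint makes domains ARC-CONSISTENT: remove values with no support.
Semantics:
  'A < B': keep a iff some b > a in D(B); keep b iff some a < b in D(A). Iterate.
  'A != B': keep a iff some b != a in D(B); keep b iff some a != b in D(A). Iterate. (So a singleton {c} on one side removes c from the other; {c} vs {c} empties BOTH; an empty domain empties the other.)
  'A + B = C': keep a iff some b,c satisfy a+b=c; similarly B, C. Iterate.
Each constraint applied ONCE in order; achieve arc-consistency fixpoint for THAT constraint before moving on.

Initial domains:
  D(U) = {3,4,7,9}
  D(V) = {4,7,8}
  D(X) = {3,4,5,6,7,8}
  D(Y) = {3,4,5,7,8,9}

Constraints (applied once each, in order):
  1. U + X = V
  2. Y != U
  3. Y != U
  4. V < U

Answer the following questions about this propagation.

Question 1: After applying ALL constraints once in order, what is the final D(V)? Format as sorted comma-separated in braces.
Answer: {}

Derivation:
Constraint 1 (U + X = V) on D(U)={3,4,7,9} D(X)={3,4,5,6,7,8} D(V)={4,7,8}: U {3,4,7,9}->{3,4}; X {3,4,5,6,7,8}->{3,4,5}; V {4,7,8}->{7,8}
Constraint 2 (Y != U) on D(Y)={3,4,5,7,8,9} D(U)={3,4}: no change
Constraint 3 (Y != U) on D(Y)={3,4,5,7,8,9} D(U)={3,4}: no change
Constraint 4 (V < U) on D(V)={7,8} D(U)={3,4}: V {7,8}->{}; U {3,4}->{}
So after all 4 constraints: D(V) = {}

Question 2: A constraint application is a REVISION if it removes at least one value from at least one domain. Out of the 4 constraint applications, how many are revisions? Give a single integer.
Constraint 1 (U + X = V) on D(U)={3,4,7,9} D(X)={3,4,5,6,7,8} D(V)={4,7,8}: U {3,4,7,9}->{3,4}; X {3,4,5,6,7,8}->{3,4,5}; V {4,7,8}->{7,8} => REVISION
Constraint 2 (Y != U) on D(Y)={3,4,5,7,8,9} D(U)={3,4}: no change => not a revision
Constraint 3 (Y != U) on D(Y)={3,4,5,7,8,9} D(U)={3,4}: no change => not a revision
Constraint 4 (V < U) on D(V)={7,8} D(U)={3,4}: V {7,8}->{}; U {3,4}->{} => REVISION
Total revisions = 2

Answer: 2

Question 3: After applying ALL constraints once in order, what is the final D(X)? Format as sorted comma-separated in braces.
Answer: {3,4,5}

Derivation:
Constraint 1 (U + X = V) on D(U)={3,4,7,9} D(X)={3,4,5,6,7,8} D(V)={4,7,8}: U {3,4,7,9}->{3,4}; X {3,4,5,6,7,8}->{3,4,5}; V {4,7,8}->{7,8}
Constraint 2 (Y != U) on D(Y)={3,4,5,7,8,9} D(U)={3,4}: no change
Constraint 3 (Y != U) on D(Y)={3,4,5,7,8,9} D(U)={3,4}: no change
Constraint 4 (V < U) on D(V)={7,8} D(U)={3,4}: V {7,8}->{}; U {3,4}->{}
So after all 4 constraints: D(X) = {3,4,5}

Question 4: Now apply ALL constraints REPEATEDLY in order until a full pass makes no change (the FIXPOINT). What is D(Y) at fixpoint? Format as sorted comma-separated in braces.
pass 0 (initial): D(Y)={3,4,5,7,8,9}
pass 1: U {3,4,7,9}->{}; V {4,7,8}->{}; X {3,4,5,6,7,8}->{3,4,5}
pass 2: X {3,4,5}->{}; Y {3,4,5,7,8,9}->{}
pass 3: no change
Fixpoint after 3 passes: D(Y) = {}

Answer: {}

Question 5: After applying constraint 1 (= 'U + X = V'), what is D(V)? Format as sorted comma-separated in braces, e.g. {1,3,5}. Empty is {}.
Constraint 1 (U + X = V) on D(U)={3,4,7,9} D(X)={3,4,5,6,7,8} D(V)={4,7,8}: U {3,4,7,9}->{3,4}; X {3,4,5,6,7,8}->{3,4,5}; V {4,7,8}->{7,8}
So after constraint 1: D(V) = {7,8}

Answer: {7,8}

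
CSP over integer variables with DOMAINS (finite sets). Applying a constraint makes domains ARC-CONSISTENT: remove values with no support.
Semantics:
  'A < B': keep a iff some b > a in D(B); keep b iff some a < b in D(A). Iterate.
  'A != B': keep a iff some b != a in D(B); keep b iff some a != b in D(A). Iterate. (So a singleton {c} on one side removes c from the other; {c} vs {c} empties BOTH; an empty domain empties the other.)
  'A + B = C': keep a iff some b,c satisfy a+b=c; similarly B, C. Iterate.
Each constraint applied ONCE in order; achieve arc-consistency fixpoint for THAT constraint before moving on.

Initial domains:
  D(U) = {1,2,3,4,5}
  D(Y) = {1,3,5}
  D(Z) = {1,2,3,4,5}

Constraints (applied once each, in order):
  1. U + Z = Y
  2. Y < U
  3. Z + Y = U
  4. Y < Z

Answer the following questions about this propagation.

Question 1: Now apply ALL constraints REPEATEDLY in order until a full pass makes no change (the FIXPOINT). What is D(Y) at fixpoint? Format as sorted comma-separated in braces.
Answer: {}

Derivation:
pass 0 (initial): D(Y)={1,3,5}
pass 1: U {1,2,3,4,5}->{4}; Y {1,3,5}->{}; Z {1,2,3,4,5}->{}
pass 2: U {4}->{}
pass 3: no change
Fixpoint after 3 passes: D(Y) = {}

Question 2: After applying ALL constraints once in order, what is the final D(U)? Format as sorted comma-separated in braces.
Constraint 1 (U + Z = Y) on D(U)={1,2,3,4,5} D(Z)={1,2,3,4,5} D(Y)={1,3,5}: U {1,2,3,4,5}->{1,2,3,4}; Z {1,2,3,4,5}->{1,2,3,4}; Y {1,3,5}->{3,5}
Constraint 2 (Y < U) on D(Y)={3,5} D(U)={1,2,3,4}: Y {3,5}->{3}; U {1,2,3,4}->{4}
Constraint 3 (Z + Y = U) on D(Z)={1,2,3,4} D(Y)={3} D(U)={4}: Z {1,2,3,4}->{1}
Constraint 4 (Y < Z) on D(Y)={3} D(Z)={1}: Y {3}->{}; Z {1}->{}
So after all 4 constraints: D(U) = {4}

Answer: {4}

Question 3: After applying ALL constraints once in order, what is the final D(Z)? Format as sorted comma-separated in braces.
Constraint 1 (U + Z = Y) on D(U)={1,2,3,4,5} D(Z)={1,2,3,4,5} D(Y)={1,3,5}: U {1,2,3,4,5}->{1,2,3,4}; Z {1,2,3,4,5}->{1,2,3,4}; Y {1,3,5}->{3,5}
Constraint 2 (Y < U) on D(Y)={3,5} D(U)={1,2,3,4}: Y {3,5}->{3}; U {1,2,3,4}->{4}
Constraint 3 (Z + Y = U) on D(Z)={1,2,3,4} D(Y)={3} D(U)={4}: Z {1,2,3,4}->{1}
Constraint 4 (Y < Z) on D(Y)={3} D(Z)={1}: Y {3}->{}; Z {1}->{}
So after all 4 constraints: D(Z) = {}

Answer: {}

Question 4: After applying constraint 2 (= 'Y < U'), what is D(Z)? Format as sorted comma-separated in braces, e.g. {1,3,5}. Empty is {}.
Answer: {1,2,3,4}

Derivation:
Constraint 1 (U + Z = Y) on D(U)={1,2,3,4,5} D(Z)={1,2,3,4,5} D(Y)={1,3,5}: U {1,2,3,4,5}->{1,2,3,4}; Z {1,2,3,4,5}->{1,2,3,4}; Y {1,3,5}->{3,5}
Constraint 2 (Y < U) on D(Y)={3,5} D(U)={1,2,3,4}: Y {3,5}->{3}; U {1,2,3,4}->{4}
So after constraint 2: D(Z) = {1,2,3,4}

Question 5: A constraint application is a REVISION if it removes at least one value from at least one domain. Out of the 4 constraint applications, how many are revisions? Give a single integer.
Constraint 1 (U + Z = Y) on D(U)={1,2,3,4,5} D(Z)={1,2,3,4,5} D(Y)={1,3,5}: U {1,2,3,4,5}->{1,2,3,4}; Z {1,2,3,4,5}->{1,2,3,4}; Y {1,3,5}->{3,5} => REVISION
Constraint 2 (Y < U) on D(Y)={3,5} D(U)={1,2,3,4}: Y {3,5}->{3}; U {1,2,3,4}->{4} => REVISION
Constraint 3 (Z + Y = U) on D(Z)={1,2,3,4} D(Y)={3} D(U)={4}: Z {1,2,3,4}->{1} => REVISION
Constraint 4 (Y < Z) on D(Y)={3} D(Z)={1}: Y {3}->{}; Z {1}->{} => REVISION
Total revisions = 4

Answer: 4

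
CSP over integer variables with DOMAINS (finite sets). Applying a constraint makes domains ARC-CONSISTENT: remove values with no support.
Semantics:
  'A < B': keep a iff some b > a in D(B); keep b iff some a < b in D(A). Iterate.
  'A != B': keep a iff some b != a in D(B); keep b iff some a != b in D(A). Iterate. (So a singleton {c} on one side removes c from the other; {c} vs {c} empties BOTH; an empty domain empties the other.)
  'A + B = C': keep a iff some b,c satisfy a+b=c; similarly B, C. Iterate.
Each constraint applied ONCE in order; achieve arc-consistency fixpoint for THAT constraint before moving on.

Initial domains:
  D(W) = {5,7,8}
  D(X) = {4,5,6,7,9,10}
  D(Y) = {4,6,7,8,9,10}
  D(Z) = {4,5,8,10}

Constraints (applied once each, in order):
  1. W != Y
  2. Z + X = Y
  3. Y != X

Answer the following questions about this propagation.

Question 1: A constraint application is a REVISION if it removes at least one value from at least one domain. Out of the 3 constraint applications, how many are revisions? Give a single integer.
Constraint 1 (W != Y) on D(W)={5,7,8} D(Y)={4,6,7,8,9,10}: no change => not a revision
Constraint 2 (Z + X = Y) on D(Z)={4,5,8,10} D(X)={4,5,6,7,9,10} D(Y)={4,6,7,8,9,10}: Z {4,5,8,10}->{4,5}; X {4,5,6,7,9,10}->{4,5,6}; Y {4,6,7,8,9,10}->{8,9,10} => REVISION
Constraint 3 (Y != X) on D(Y)={8,9,10} D(X)={4,5,6}: no change => not a revision
Total revisions = 1

Answer: 1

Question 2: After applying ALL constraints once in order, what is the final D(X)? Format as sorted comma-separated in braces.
Answer: {4,5,6}

Derivation:
Constraint 1 (W != Y) on D(W)={5,7,8} D(Y)={4,6,7,8,9,10}: no change
Constraint 2 (Z + X = Y) on D(Z)={4,5,8,10} D(X)={4,5,6,7,9,10} D(Y)={4,6,7,8,9,10}: Z {4,5,8,10}->{4,5}; X {4,5,6,7,9,10}->{4,5,6}; Y {4,6,7,8,9,10}->{8,9,10}
Constraint 3 (Y != X) on D(Y)={8,9,10} D(X)={4,5,6}: no change
So after all 3 constraints: D(X) = {4,5,6}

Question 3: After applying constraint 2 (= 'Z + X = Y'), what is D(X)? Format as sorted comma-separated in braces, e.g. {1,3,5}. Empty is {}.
Answer: {4,5,6}

Derivation:
Constraint 1 (W != Y) on D(W)={5,7,8} D(Y)={4,6,7,8,9,10}: no change
Constraint 2 (Z + X = Y) on D(Z)={4,5,8,10} D(X)={4,5,6,7,9,10} D(Y)={4,6,7,8,9,10}: Z {4,5,8,10}->{4,5}; X {4,5,6,7,9,10}->{4,5,6}; Y {4,6,7,8,9,10}->{8,9,10}
So after constraint 2: D(X) = {4,5,6}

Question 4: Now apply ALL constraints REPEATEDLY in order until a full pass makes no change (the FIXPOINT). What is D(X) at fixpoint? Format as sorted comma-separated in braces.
pass 0 (initial): D(X)={4,5,6,7,9,10}
pass 1: X {4,5,6,7,9,10}->{4,5,6}; Y {4,6,7,8,9,10}->{8,9,10}; Z {4,5,8,10}->{4,5}
pass 2: no change
Fixpoint after 2 passes: D(X) = {4,5,6}

Answer: {4,5,6}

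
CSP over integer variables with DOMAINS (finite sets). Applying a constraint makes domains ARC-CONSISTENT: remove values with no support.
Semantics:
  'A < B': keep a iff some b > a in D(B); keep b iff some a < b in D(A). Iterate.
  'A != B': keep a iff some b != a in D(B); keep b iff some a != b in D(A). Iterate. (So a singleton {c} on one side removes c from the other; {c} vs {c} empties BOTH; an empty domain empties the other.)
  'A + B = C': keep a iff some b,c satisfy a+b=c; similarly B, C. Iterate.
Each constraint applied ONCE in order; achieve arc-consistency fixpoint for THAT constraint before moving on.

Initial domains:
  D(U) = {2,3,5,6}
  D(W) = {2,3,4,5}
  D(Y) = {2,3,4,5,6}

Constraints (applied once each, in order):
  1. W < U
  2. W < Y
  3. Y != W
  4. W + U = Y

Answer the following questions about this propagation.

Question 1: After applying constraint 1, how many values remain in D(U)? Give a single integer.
Constraint 1 (W < U) on D(W)={2,3,4,5} D(U)={2,3,5,6}: U {2,3,5,6}->{3,5,6}
So after constraint 1: D(U)={3,5,6}, size = 3

Answer: 3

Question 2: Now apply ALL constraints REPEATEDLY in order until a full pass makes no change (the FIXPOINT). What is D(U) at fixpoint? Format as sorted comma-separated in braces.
Answer: {3}

Derivation:
pass 0 (initial): D(U)={2,3,5,6}
pass 1: U {2,3,5,6}->{3}; W {2,3,4,5}->{2,3}; Y {2,3,4,5,6}->{5,6}
pass 2: W {2,3}->{2}; Y {5,6}->{5}
pass 3: no change
Fixpoint after 3 passes: D(U) = {3}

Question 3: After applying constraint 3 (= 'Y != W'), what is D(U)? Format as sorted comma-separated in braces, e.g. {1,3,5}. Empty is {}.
Constraint 1 (W < U) on D(W)={2,3,4,5} D(U)={2,3,5,6}: U {2,3,5,6}->{3,5,6}
Constraint 2 (W < Y) on D(W)={2,3,4,5} D(Y)={2,3,4,5,6}: Y {2,3,4,5,6}->{3,4,5,6}
Constraint 3 (Y != W) on D(Y)={3,4,5,6} D(W)={2,3,4,5}: no change
So after constraint 3: D(U) = {3,5,6}

Answer: {3,5,6}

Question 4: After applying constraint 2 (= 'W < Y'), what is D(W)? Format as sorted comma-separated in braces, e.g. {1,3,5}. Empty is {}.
Answer: {2,3,4,5}

Derivation:
Constraint 1 (W < U) on D(W)={2,3,4,5} D(U)={2,3,5,6}: U {2,3,5,6}->{3,5,6}
Constraint 2 (W < Y) on D(W)={2,3,4,5} D(Y)={2,3,4,5,6}: Y {2,3,4,5,6}->{3,4,5,6}
So after constraint 2: D(W) = {2,3,4,5}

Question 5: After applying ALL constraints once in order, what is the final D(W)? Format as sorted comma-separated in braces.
Constraint 1 (W < U) on D(W)={2,3,4,5} D(U)={2,3,5,6}: U {2,3,5,6}->{3,5,6}
Constraint 2 (W < Y) on D(W)={2,3,4,5} D(Y)={2,3,4,5,6}: Y {2,3,4,5,6}->{3,4,5,6}
Constraint 3 (Y != W) on D(Y)={3,4,5,6} D(W)={2,3,4,5}: no change
Constraint 4 (W + U = Y) on D(W)={2,3,4,5} D(U)={3,5,6} D(Y)={3,4,5,6}: W {2,3,4,5}->{2,3}; U {3,5,6}->{3}; Y {3,4,5,6}->{5,6}
So after all 4 constraints: D(W) = {2,3}

Answer: {2,3}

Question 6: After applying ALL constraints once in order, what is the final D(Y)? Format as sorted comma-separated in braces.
Constraint 1 (W < U) on D(W)={2,3,4,5} D(U)={2,3,5,6}: U {2,3,5,6}->{3,5,6}
Constraint 2 (W < Y) on D(W)={2,3,4,5} D(Y)={2,3,4,5,6}: Y {2,3,4,5,6}->{3,4,5,6}
Constraint 3 (Y != W) on D(Y)={3,4,5,6} D(W)={2,3,4,5}: no change
Constraint 4 (W + U = Y) on D(W)={2,3,4,5} D(U)={3,5,6} D(Y)={3,4,5,6}: W {2,3,4,5}->{2,3}; U {3,5,6}->{3}; Y {3,4,5,6}->{5,6}
So after all 4 constraints: D(Y) = {5,6}

Answer: {5,6}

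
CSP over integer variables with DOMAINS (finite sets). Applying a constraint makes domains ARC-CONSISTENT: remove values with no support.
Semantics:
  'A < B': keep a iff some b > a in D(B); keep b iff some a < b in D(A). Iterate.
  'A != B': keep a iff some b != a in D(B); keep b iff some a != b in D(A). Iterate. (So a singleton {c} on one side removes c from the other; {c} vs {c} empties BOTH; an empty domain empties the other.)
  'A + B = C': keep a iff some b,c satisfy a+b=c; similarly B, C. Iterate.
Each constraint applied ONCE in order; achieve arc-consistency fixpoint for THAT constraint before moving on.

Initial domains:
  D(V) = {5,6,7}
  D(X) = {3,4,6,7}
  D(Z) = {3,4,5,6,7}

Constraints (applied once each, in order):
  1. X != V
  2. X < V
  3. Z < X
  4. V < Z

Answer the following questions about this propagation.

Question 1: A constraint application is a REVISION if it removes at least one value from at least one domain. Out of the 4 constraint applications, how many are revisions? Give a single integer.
Answer: 3

Derivation:
Constraint 1 (X != V) on D(X)={3,4,6,7} D(V)={5,6,7}: no change => not a revision
Constraint 2 (X < V) on D(X)={3,4,6,7} D(V)={5,6,7}: X {3,4,6,7}->{3,4,6} => REVISION
Constraint 3 (Z < X) on D(Z)={3,4,5,6,7} D(X)={3,4,6}: Z {3,4,5,6,7}->{3,4,5}; X {3,4,6}->{4,6} => REVISION
Constraint 4 (V < Z) on D(V)={5,6,7} D(Z)={3,4,5}: V {5,6,7}->{}; Z {3,4,5}->{} => REVISION
Total revisions = 3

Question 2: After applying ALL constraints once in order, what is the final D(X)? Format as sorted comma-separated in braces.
Constraint 1 (X != V) on D(X)={3,4,6,7} D(V)={5,6,7}: no change
Constraint 2 (X < V) on D(X)={3,4,6,7} D(V)={5,6,7}: X {3,4,6,7}->{3,4,6}
Constraint 3 (Z < X) on D(Z)={3,4,5,6,7} D(X)={3,4,6}: Z {3,4,5,6,7}->{3,4,5}; X {3,4,6}->{4,6}
Constraint 4 (V < Z) on D(V)={5,6,7} D(Z)={3,4,5}: V {5,6,7}->{}; Z {3,4,5}->{}
So after all 4 constraints: D(X) = {4,6}

Answer: {4,6}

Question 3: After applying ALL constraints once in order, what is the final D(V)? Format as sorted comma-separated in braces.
Answer: {}

Derivation:
Constraint 1 (X != V) on D(X)={3,4,6,7} D(V)={5,6,7}: no change
Constraint 2 (X < V) on D(X)={3,4,6,7} D(V)={5,6,7}: X {3,4,6,7}->{3,4,6}
Constraint 3 (Z < X) on D(Z)={3,4,5,6,7} D(X)={3,4,6}: Z {3,4,5,6,7}->{3,4,5}; X {3,4,6}->{4,6}
Constraint 4 (V < Z) on D(V)={5,6,7} D(Z)={3,4,5}: V {5,6,7}->{}; Z {3,4,5}->{}
So after all 4 constraints: D(V) = {}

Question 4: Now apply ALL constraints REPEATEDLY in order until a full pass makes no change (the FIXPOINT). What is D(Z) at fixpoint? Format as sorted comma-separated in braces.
Answer: {}

Derivation:
pass 0 (initial): D(Z)={3,4,5,6,7}
pass 1: V {5,6,7}->{}; X {3,4,6,7}->{4,6}; Z {3,4,5,6,7}->{}
pass 2: X {4,6}->{}
pass 3: no change
Fixpoint after 3 passes: D(Z) = {}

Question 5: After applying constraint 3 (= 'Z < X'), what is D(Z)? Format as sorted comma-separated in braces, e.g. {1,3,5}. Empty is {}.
Constraint 1 (X != V) on D(X)={3,4,6,7} D(V)={5,6,7}: no change
Constraint 2 (X < V) on D(X)={3,4,6,7} D(V)={5,6,7}: X {3,4,6,7}->{3,4,6}
Constraint 3 (Z < X) on D(Z)={3,4,5,6,7} D(X)={3,4,6}: Z {3,4,5,6,7}->{3,4,5}; X {3,4,6}->{4,6}
So after constraint 3: D(Z) = {3,4,5}

Answer: {3,4,5}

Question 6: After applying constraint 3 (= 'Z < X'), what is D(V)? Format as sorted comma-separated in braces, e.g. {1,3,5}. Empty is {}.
Answer: {5,6,7}

Derivation:
Constraint 1 (X != V) on D(X)={3,4,6,7} D(V)={5,6,7}: no change
Constraint 2 (X < V) on D(X)={3,4,6,7} D(V)={5,6,7}: X {3,4,6,7}->{3,4,6}
Constraint 3 (Z < X) on D(Z)={3,4,5,6,7} D(X)={3,4,6}: Z {3,4,5,6,7}->{3,4,5}; X {3,4,6}->{4,6}
So after constraint 3: D(V) = {5,6,7}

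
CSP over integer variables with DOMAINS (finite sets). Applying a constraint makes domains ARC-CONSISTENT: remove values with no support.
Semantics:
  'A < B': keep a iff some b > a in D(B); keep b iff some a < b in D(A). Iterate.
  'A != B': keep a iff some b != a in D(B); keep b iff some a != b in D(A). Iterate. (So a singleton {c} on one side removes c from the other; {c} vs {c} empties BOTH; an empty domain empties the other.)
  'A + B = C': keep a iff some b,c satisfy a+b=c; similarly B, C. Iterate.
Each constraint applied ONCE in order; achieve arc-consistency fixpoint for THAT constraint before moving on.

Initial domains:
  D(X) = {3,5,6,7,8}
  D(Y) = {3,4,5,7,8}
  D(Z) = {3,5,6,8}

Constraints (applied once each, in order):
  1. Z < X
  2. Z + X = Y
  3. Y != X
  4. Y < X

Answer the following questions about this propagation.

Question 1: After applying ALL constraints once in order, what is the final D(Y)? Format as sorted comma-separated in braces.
Answer: {}

Derivation:
Constraint 1 (Z < X) on D(Z)={3,5,6,8} D(X)={3,5,6,7,8}: Z {3,5,6,8}->{3,5,6}; X {3,5,6,7,8}->{5,6,7,8}
Constraint 2 (Z + X = Y) on D(Z)={3,5,6} D(X)={5,6,7,8} D(Y)={3,4,5,7,8}: Z {3,5,6}->{3}; X {5,6,7,8}->{5}; Y {3,4,5,7,8}->{8}
Constraint 3 (Y != X) on D(Y)={8} D(X)={5}: no change
Constraint 4 (Y < X) on D(Y)={8} D(X)={5}: Y {8}->{}; X {5}->{}
So after all 4 constraints: D(Y) = {}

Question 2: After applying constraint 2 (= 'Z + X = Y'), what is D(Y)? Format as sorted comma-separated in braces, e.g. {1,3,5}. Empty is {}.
Constraint 1 (Z < X) on D(Z)={3,5,6,8} D(X)={3,5,6,7,8}: Z {3,5,6,8}->{3,5,6}; X {3,5,6,7,8}->{5,6,7,8}
Constraint 2 (Z + X = Y) on D(Z)={3,5,6} D(X)={5,6,7,8} D(Y)={3,4,5,7,8}: Z {3,5,6}->{3}; X {5,6,7,8}->{5}; Y {3,4,5,7,8}->{8}
So after constraint 2: D(Y) = {8}

Answer: {8}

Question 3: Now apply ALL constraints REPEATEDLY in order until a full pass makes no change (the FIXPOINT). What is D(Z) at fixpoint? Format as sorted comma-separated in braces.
pass 0 (initial): D(Z)={3,5,6,8}
pass 1: X {3,5,6,7,8}->{}; Y {3,4,5,7,8}->{}; Z {3,5,6,8}->{3}
pass 2: Z {3}->{}
pass 3: no change
Fixpoint after 3 passes: D(Z) = {}

Answer: {}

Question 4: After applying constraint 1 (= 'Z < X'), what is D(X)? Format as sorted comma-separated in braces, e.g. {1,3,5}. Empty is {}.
Constraint 1 (Z < X) on D(Z)={3,5,6,8} D(X)={3,5,6,7,8}: Z {3,5,6,8}->{3,5,6}; X {3,5,6,7,8}->{5,6,7,8}
So after constraint 1: D(X) = {5,6,7,8}

Answer: {5,6,7,8}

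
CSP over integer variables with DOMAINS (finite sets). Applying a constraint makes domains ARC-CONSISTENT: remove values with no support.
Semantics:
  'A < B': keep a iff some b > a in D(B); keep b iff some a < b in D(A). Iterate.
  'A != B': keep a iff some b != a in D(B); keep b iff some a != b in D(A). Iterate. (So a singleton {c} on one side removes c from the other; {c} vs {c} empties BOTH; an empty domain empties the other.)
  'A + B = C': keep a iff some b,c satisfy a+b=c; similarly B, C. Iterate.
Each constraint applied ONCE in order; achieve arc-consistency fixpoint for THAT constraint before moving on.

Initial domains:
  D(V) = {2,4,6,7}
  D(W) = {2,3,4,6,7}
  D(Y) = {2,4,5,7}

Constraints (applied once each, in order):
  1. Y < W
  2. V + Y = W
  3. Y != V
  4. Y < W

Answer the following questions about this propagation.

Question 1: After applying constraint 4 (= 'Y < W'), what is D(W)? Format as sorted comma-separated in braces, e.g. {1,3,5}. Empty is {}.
Answer: {4,6,7}

Derivation:
Constraint 1 (Y < W) on D(Y)={2,4,5,7} D(W)={2,3,4,6,7}: Y {2,4,5,7}->{2,4,5}; W {2,3,4,6,7}->{3,4,6,7}
Constraint 2 (V + Y = W) on D(V)={2,4,6,7} D(Y)={2,4,5} D(W)={3,4,6,7}: V {2,4,6,7}->{2,4}; W {3,4,6,7}->{4,6,7}
Constraint 3 (Y != V) on D(Y)={2,4,5} D(V)={2,4}: no change
Constraint 4 (Y < W) on D(Y)={2,4,5} D(W)={4,6,7}: no change
So after constraint 4: D(W) = {4,6,7}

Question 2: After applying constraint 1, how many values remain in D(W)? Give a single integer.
Constraint 1 (Y < W) on D(Y)={2,4,5,7} D(W)={2,3,4,6,7}: Y {2,4,5,7}->{2,4,5}; W {2,3,4,6,7}->{3,4,6,7}
So after constraint 1: D(W)={3,4,6,7}, size = 4

Answer: 4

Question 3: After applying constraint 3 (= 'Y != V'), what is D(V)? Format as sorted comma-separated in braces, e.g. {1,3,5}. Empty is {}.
Answer: {2,4}

Derivation:
Constraint 1 (Y < W) on D(Y)={2,4,5,7} D(W)={2,3,4,6,7}: Y {2,4,5,7}->{2,4,5}; W {2,3,4,6,7}->{3,4,6,7}
Constraint 2 (V + Y = W) on D(V)={2,4,6,7} D(Y)={2,4,5} D(W)={3,4,6,7}: V {2,4,6,7}->{2,4}; W {3,4,6,7}->{4,6,7}
Constraint 3 (Y != V) on D(Y)={2,4,5} D(V)={2,4}: no change
So after constraint 3: D(V) = {2,4}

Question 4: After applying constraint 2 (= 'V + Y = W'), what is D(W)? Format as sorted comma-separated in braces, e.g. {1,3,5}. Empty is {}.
Constraint 1 (Y < W) on D(Y)={2,4,5,7} D(W)={2,3,4,6,7}: Y {2,4,5,7}->{2,4,5}; W {2,3,4,6,7}->{3,4,6,7}
Constraint 2 (V + Y = W) on D(V)={2,4,6,7} D(Y)={2,4,5} D(W)={3,4,6,7}: V {2,4,6,7}->{2,4}; W {3,4,6,7}->{4,6,7}
So after constraint 2: D(W) = {4,6,7}

Answer: {4,6,7}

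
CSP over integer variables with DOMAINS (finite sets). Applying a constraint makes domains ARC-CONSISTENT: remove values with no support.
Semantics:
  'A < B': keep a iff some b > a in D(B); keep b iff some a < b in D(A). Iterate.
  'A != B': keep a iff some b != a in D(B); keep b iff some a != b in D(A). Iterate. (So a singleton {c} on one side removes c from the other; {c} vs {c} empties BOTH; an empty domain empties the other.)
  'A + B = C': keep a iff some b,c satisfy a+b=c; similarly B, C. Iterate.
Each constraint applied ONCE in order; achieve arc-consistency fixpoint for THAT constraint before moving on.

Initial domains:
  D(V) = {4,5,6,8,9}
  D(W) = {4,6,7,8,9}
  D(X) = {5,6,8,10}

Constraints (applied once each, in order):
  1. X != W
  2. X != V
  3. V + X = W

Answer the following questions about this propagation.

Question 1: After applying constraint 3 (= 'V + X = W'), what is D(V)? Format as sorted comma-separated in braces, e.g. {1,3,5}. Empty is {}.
Constraint 1 (X != W) on D(X)={5,6,8,10} D(W)={4,6,7,8,9}: no change
Constraint 2 (X != V) on D(X)={5,6,8,10} D(V)={4,5,6,8,9}: no change
Constraint 3 (V + X = W) on D(V)={4,5,6,8,9} D(X)={5,6,8,10} D(W)={4,6,7,8,9}: V {4,5,6,8,9}->{4}; X {5,6,8,10}->{5}; W {4,6,7,8,9}->{9}
So after constraint 3: D(V) = {4}

Answer: {4}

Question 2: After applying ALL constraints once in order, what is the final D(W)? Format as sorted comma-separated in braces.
Constraint 1 (X != W) on D(X)={5,6,8,10} D(W)={4,6,7,8,9}: no change
Constraint 2 (X != V) on D(X)={5,6,8,10} D(V)={4,5,6,8,9}: no change
Constraint 3 (V + X = W) on D(V)={4,5,6,8,9} D(X)={5,6,8,10} D(W)={4,6,7,8,9}: V {4,5,6,8,9}->{4}; X {5,6,8,10}->{5}; W {4,6,7,8,9}->{9}
So after all 3 constraints: D(W) = {9}

Answer: {9}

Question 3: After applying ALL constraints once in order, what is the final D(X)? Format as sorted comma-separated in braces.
Answer: {5}

Derivation:
Constraint 1 (X != W) on D(X)={5,6,8,10} D(W)={4,6,7,8,9}: no change
Constraint 2 (X != V) on D(X)={5,6,8,10} D(V)={4,5,6,8,9}: no change
Constraint 3 (V + X = W) on D(V)={4,5,6,8,9} D(X)={5,6,8,10} D(W)={4,6,7,8,9}: V {4,5,6,8,9}->{4}; X {5,6,8,10}->{5}; W {4,6,7,8,9}->{9}
So after all 3 constraints: D(X) = {5}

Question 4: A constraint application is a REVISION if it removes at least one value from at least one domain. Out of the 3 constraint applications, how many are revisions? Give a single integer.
Constraint 1 (X != W) on D(X)={5,6,8,10} D(W)={4,6,7,8,9}: no change => not a revision
Constraint 2 (X != V) on D(X)={5,6,8,10} D(V)={4,5,6,8,9}: no change => not a revision
Constraint 3 (V + X = W) on D(V)={4,5,6,8,9} D(X)={5,6,8,10} D(W)={4,6,7,8,9}: V {4,5,6,8,9}->{4}; X {5,6,8,10}->{5}; W {4,6,7,8,9}->{9} => REVISION
Total revisions = 1

Answer: 1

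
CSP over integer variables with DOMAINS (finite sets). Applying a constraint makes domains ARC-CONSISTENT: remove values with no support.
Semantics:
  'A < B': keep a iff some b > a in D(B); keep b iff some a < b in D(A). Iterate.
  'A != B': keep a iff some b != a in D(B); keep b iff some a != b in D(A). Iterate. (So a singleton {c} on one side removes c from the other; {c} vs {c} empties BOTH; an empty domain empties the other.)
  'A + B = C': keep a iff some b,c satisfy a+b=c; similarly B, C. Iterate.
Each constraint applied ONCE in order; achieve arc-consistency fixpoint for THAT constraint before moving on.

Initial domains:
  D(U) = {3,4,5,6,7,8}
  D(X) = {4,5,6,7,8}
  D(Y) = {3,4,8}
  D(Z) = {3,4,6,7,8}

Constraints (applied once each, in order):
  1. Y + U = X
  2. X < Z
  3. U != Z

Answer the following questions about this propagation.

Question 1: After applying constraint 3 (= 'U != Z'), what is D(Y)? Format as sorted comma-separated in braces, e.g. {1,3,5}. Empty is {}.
Answer: {3,4}

Derivation:
Constraint 1 (Y + U = X) on D(Y)={3,4,8} D(U)={3,4,5,6,7,8} D(X)={4,5,6,7,8}: Y {3,4,8}->{3,4}; U {3,4,5,6,7,8}->{3,4,5}; X {4,5,6,7,8}->{6,7,8}
Constraint 2 (X < Z) on D(X)={6,7,8} D(Z)={3,4,6,7,8}: X {6,7,8}->{6,7}; Z {3,4,6,7,8}->{7,8}
Constraint 3 (U != Z) on D(U)={3,4,5} D(Z)={7,8}: no change
So after constraint 3: D(Y) = {3,4}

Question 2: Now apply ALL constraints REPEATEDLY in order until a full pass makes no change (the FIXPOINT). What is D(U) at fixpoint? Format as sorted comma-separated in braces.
Answer: {3,4}

Derivation:
pass 0 (initial): D(U)={3,4,5,6,7,8}
pass 1: U {3,4,5,6,7,8}->{3,4,5}; X {4,5,6,7,8}->{6,7}; Y {3,4,8}->{3,4}; Z {3,4,6,7,8}->{7,8}
pass 2: U {3,4,5}->{3,4}
pass 3: no change
Fixpoint after 3 passes: D(U) = {3,4}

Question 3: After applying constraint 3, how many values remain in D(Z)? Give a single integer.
Answer: 2

Derivation:
Constraint 1 (Y + U = X) on D(Y)={3,4,8} D(U)={3,4,5,6,7,8} D(X)={4,5,6,7,8}: Y {3,4,8}->{3,4}; U {3,4,5,6,7,8}->{3,4,5}; X {4,5,6,7,8}->{6,7,8}
Constraint 2 (X < Z) on D(X)={6,7,8} D(Z)={3,4,6,7,8}: X {6,7,8}->{6,7}; Z {3,4,6,7,8}->{7,8}
Constraint 3 (U != Z) on D(U)={3,4,5} D(Z)={7,8}: no change
So after constraint 3: D(Z)={7,8}, size = 2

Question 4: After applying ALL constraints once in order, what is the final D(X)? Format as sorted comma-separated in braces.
Constraint 1 (Y + U = X) on D(Y)={3,4,8} D(U)={3,4,5,6,7,8} D(X)={4,5,6,7,8}: Y {3,4,8}->{3,4}; U {3,4,5,6,7,8}->{3,4,5}; X {4,5,6,7,8}->{6,7,8}
Constraint 2 (X < Z) on D(X)={6,7,8} D(Z)={3,4,6,7,8}: X {6,7,8}->{6,7}; Z {3,4,6,7,8}->{7,8}
Constraint 3 (U != Z) on D(U)={3,4,5} D(Z)={7,8}: no change
So after all 3 constraints: D(X) = {6,7}

Answer: {6,7}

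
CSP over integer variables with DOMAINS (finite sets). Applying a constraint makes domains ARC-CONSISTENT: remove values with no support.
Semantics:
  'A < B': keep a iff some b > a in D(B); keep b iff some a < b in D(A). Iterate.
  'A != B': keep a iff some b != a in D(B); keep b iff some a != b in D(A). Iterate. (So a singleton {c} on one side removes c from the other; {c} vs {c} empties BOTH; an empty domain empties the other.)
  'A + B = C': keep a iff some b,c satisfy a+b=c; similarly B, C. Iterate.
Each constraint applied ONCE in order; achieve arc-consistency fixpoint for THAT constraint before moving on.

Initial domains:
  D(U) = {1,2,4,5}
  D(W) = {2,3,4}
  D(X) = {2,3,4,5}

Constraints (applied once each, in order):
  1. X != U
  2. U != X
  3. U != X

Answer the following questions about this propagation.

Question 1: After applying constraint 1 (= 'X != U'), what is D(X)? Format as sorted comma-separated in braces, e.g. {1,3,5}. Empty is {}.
Constraint 1 (X != U) on D(X)={2,3,4,5} D(U)={1,2,4,5}: no change
So after constraint 1: D(X) = {2,3,4,5}

Answer: {2,3,4,5}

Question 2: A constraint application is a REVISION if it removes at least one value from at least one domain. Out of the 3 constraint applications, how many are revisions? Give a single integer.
Answer: 0

Derivation:
Constraint 1 (X != U) on D(X)={2,3,4,5} D(U)={1,2,4,5}: no change => not a revision
Constraint 2 (U != X) on D(U)={1,2,4,5} D(X)={2,3,4,5}: no change => not a revision
Constraint 3 (U != X) on D(U)={1,2,4,5} D(X)={2,3,4,5}: no change => not a revision
Total revisions = 0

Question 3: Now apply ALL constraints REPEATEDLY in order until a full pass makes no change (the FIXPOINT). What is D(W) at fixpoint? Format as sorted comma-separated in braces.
Answer: {2,3,4}

Derivation:
pass 0 (initial): D(W)={2,3,4}
pass 1: no change
Fixpoint after 1 passes: D(W) = {2,3,4}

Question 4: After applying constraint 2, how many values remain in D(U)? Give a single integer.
Answer: 4

Derivation:
Constraint 1 (X != U) on D(X)={2,3,4,5} D(U)={1,2,4,5}: no change
Constraint 2 (U != X) on D(U)={1,2,4,5} D(X)={2,3,4,5}: no change
So after constraint 2: D(U)={1,2,4,5}, size = 4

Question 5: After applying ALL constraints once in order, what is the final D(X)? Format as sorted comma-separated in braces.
Answer: {2,3,4,5}

Derivation:
Constraint 1 (X != U) on D(X)={2,3,4,5} D(U)={1,2,4,5}: no change
Constraint 2 (U != X) on D(U)={1,2,4,5} D(X)={2,3,4,5}: no change
Constraint 3 (U != X) on D(U)={1,2,4,5} D(X)={2,3,4,5}: no change
So after all 3 constraints: D(X) = {2,3,4,5}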